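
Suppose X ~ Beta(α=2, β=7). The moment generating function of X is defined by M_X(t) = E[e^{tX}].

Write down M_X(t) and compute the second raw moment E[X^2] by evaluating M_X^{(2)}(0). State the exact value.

M_X(t) = ₁F₁(2; 9; t)
dM/dt = 2*₁F₁(3; 10; t)/9
d^2M/dt^2 = ₁F₁(4; 11; t)/15

E[X^2] = d^2M/dt^2 |_{t=0} = 1/15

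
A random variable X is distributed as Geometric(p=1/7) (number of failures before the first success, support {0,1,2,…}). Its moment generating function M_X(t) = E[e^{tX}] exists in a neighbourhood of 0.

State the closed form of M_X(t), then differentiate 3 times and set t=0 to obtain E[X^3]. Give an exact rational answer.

M_X(t) = 1/(7*(1 - 6*e^(t)/7))
D^3[M](t) = (216*e^(3*t) + 1008*e^(2*t) + 294*e^(t))/(1296*e^(4*t) - 6048*e^(3*t) + 10584*e^(2*t) - 8232*e^(t) + 2401)

E[X^3] = D^3[M](0) = 1518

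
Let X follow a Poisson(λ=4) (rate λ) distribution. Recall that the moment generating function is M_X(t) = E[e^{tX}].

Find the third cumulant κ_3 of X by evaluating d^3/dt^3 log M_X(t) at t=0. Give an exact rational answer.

M_X(t) = e^(4*e^(t) - 4)
K_X(t) = log M_X(t) = 4*e^(t) - 4
K^(3)(t) = 4*e^(t)

κ_3 = K^(3)(0) = 4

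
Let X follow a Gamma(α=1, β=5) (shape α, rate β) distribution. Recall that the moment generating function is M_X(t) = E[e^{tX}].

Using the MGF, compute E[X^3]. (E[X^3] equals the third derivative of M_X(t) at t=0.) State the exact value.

M_X(t) = 5/(5 - t)
D^3[M](t) = 30/(t^4 - 20*t^3 + 150*t^2 - 500*t + 625)

E[X^3] = D^3[M](0) = 6/125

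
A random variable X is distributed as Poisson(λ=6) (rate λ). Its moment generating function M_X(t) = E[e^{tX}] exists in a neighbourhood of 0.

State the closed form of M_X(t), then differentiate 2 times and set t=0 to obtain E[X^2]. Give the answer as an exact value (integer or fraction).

M_X(t) = e^(6*e^(t) - 6)
dM/dt = 6*e^(-6)*e^(t)*e^(6*e^(t))
d^2M/dt^2 = (36*e^(2*t)*e^(6*e^(t)) + 6*e^(t)*e^(6*e^(t)))*e^(-6)

E[X^2] = d^2M/dt^2 |_{t=0} = 42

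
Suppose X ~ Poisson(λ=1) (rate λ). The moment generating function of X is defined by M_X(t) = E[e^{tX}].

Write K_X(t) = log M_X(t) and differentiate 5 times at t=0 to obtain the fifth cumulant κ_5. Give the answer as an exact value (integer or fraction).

κ_5 = K^(5)(0) = 1

M_X(t) = e^(e^(t) - 1)
K_X(t) = log M_X(t) = e^(t) - 1
K^(5)(t) = e^(t)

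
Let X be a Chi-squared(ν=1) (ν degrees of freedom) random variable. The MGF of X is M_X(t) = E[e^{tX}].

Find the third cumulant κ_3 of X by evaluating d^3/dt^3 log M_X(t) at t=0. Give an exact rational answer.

κ_3 = K′′′(0) = 8

M_X(t) = 1/√(1 - 2*t)
K_X(t) = log M_X(t) = -log(1 - 2*t)/2
K′(t) = -1/(2*t - 1)
K′′(t) = 2/(4*t^2 - 4*t + 1)
K′′′(t) = -8/(8*t^3 - 12*t^2 + 6*t - 1)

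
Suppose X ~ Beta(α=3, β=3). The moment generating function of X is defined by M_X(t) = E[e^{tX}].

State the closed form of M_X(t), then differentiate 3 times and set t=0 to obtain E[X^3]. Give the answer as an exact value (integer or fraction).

M_X(t) = ₁F₁(3; 6; t)
M^(3)(t) = 5*₁F₁(6; 9; t)/28

E[X^3] = M^(3)(0) = 5/28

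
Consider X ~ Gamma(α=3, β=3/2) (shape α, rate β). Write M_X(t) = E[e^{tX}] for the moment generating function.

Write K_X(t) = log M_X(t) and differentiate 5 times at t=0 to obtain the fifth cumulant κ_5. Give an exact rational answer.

M_X(t) = 27/(8*(3/2 - t)^3)
K_X(t) = log M_X(t) = -3*log(3/2 - t) - 3*log(2) + 3*log(3)
K′(t) = -6/(2*t - 3)
K′′(t) = 12/(4*t^2 - 12*t + 9)
K′′′(t) = -48/(8*t^3 - 36*t^2 + 54*t - 27)
K′′′′(t) = 288/(16*t^4 - 96*t^3 + 216*t^2 - 216*t + 81)
K′′′′′(t) = -2304/(32*t^5 - 240*t^4 + 720*t^3 - 1080*t^2 + 810*t - 243)

κ_5 = K′′′′′(0) = 256/27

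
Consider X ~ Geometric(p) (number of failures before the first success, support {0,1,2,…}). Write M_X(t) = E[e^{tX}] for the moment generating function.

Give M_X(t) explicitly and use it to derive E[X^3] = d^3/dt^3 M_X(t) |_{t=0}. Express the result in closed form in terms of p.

M_X(t) = p/(-(1 - p)*e^(t) + 1)

E[X^3] = M^(3)(0) = -1 + 7/p - 12/p^2 + 6/p^3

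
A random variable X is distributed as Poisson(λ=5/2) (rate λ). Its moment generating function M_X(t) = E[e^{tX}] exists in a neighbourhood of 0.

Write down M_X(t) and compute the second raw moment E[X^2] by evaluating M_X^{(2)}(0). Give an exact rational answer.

M_X(t) = e^(5*e^(t)/2 - 5/2)
M^(2)(t) = (25*e^(2*t)*e^(5*e^(t)/2) + 10*e^(t)*e^(5*e^(t)/2))*e^(-5/2)/4

E[X^2] = M^(2)(0) = 35/4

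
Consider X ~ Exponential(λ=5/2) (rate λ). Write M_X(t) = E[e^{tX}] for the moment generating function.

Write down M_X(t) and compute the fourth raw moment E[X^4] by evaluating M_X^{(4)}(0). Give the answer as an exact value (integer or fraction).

M_X(t) = 5/(2*(5/2 - t))
D^4[M](t) = -1920/(32*t^5 - 400*t^4 + 2000*t^3 - 5000*t^2 + 6250*t - 3125)

E[X^4] = D^4[M](0) = 384/625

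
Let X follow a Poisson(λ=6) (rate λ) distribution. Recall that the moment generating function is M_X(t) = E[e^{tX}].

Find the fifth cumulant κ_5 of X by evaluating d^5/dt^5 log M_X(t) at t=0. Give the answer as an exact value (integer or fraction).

M_X(t) = e^(6*e^(t) - 6)
K_X(t) = log M_X(t) = 6*e^(t) - 6
K′(t) = 6*e^(t)
K′′(t) = 6*e^(t)
K′′′(t) = 6*e^(t)
K′′′′(t) = 6*e^(t)
K′′′′′(t) = 6*e^(t)

κ_5 = K′′′′′(0) = 6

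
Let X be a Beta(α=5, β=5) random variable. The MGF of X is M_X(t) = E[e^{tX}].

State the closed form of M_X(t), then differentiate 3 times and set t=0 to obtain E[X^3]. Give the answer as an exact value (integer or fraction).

M_X(t) = ₁F₁(5; 10; t)
D^3[M](t) = 7*₁F₁(8; 13; t)/44

E[X^3] = D^3[M](0) = 7/44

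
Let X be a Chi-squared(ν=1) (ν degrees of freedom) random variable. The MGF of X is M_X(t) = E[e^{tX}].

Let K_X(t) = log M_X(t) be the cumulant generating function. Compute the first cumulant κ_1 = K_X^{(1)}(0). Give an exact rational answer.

κ_1 = K^(1)(0) = 1

M_X(t) = 1/√(1 - 2*t)
K_X(t) = log M_X(t) = -log(1 - 2*t)/2
K^(1)(t) = -1/(2*t - 1)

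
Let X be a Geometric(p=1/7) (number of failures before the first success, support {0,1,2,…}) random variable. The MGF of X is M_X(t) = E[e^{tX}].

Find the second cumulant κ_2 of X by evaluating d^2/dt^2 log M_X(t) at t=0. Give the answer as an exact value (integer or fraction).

M_X(t) = 1/(7*(1 - 6*e^(t)/7))
K_X(t) = log M_X(t) = -log(1 - 6*e^(t)/7) - log(7)
D^2[K](t) = 42*e^(t)/(36*e^(2*t) - 84*e^(t) + 49)

κ_2 = D^2[K](0) = 42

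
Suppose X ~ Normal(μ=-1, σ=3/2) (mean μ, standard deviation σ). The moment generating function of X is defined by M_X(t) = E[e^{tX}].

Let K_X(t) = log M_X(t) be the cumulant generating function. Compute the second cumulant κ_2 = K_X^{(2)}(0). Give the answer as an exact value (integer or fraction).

κ_2 = K^(2)(0) = 9/4

M_X(t) = e^(9*t^2/8 - t)
K_X(t) = log M_X(t) = 9*t^2/8 - t
K^(2)(t) = 9/4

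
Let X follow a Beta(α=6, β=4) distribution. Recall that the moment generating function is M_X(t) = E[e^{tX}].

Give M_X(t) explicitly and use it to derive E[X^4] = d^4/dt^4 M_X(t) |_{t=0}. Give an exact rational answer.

E[X^4] = D^4[M](0) = 126/715

M_X(t) = ₁F₁(6; 10; t)
D^4[M](t) = 126*₁F₁(10; 14; t)/715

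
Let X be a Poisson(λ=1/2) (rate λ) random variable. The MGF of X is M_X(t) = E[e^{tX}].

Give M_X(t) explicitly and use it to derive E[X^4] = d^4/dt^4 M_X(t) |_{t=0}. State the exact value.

E[X^4] = M^(4)(0) = 49/16

M_X(t) = e^(e^(t)/2 - 1/2)
M^(4)(t) = (e^(4*t)*e^(e^(t)/2) + 12*e^(3*t)*e^(e^(t)/2) + 28*e^(2*t)*e^(e^(t)/2) + 8*e^(t)*e^(e^(t)/2))*e^(-1/2)/16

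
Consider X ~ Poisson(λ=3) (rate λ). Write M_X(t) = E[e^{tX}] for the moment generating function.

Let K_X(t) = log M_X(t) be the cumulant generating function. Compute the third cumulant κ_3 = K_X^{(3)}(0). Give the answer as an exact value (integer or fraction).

M_X(t) = e^(3*e^(t) - 3)
K_X(t) = log M_X(t) = 3*e^(t) - 3
D^3[K](t) = 3*e^(t)

κ_3 = D^3[K](0) = 3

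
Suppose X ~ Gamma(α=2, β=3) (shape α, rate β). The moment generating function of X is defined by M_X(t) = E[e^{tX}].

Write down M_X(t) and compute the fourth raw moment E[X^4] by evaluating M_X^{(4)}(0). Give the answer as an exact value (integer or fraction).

M_X(t) = 9/(3 - t)^2
M′(t) = -18/(t^3 - 9*t^2 + 27*t - 27)
M′′(t) = 54/(t^4 - 12*t^3 + 54*t^2 - 108*t + 81)
M′′′(t) = -216/(t^5 - 15*t^4 + 90*t^3 - 270*t^2 + 405*t - 243)
M′′′′(t) = 1080/(t^6 - 18*t^5 + 135*t^4 - 540*t^3 + 1215*t^2 - 1458*t + 729)

E[X^4] = M′′′′(0) = 40/27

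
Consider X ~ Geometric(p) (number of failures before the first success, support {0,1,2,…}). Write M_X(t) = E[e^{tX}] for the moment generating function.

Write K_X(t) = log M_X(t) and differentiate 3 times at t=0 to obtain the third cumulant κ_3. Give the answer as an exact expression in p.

κ_3 = K′′′(0) = (p^2 - 3*p + 2)/p^3

M_X(t) = p/(-(1 - p)*e^(t) + 1)
K_X(t) = log M_X(t) = log(p) - log(-(1 - p)*e^(t) + 1)
K′(t) = (-p*e^(t) + e^(t))/(p*e^(t) - e^(t) + 1)
K′′(t) = (-p*e^(t) + e^(t))/(p^2*e^(2*t) - 2*p*e^(2*t) + 2*p*e^(t) + e^(2*t) - 2*e^(t) + 1)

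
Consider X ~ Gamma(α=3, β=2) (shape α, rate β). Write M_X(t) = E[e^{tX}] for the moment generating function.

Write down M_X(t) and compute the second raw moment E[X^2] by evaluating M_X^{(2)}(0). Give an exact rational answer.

M_X(t) = 8/(2 - t)^3
dM/dt = 24/(t^4 - 8*t^3 + 24*t^2 - 32*t + 16)
d^2M/dt^2 = -96/(t^5 - 10*t^4 + 40*t^3 - 80*t^2 + 80*t - 32)

E[X^2] = d^2M/dt^2 |_{t=0} = 3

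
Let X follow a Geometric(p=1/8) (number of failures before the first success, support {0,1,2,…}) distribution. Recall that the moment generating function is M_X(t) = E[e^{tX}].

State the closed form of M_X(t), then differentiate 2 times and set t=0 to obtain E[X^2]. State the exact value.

E[X^2] = M^(2)(0) = 105

M_X(t) = 1/(8*(1 - 7*e^(t)/8))
M^(2)(t) = (-49*e^(2*t) - 56*e^(t))/(343*e^(3*t) - 1176*e^(2*t) + 1344*e^(t) - 512)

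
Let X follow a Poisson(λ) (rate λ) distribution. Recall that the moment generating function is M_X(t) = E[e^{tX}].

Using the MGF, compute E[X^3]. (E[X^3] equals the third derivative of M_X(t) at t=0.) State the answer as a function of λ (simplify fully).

E[X^3] = D^3[M](0) = λ*(λ^2 + 3*λ + 1)

M_X(t) = e^(λ*(e^(t) - 1))
D^3[M](t) = (λ^3*e^(3*t)*e^(λ*e^(t)) + 3*λ^2*e^(2*t)*e^(λ*e^(t)) + λ*e^(t)*e^(λ*e^(t)))*e^(-λ)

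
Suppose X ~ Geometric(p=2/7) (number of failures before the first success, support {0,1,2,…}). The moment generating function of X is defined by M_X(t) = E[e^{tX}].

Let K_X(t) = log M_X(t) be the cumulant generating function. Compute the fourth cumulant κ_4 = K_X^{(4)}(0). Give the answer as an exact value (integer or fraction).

M_X(t) = 2/(7*(1 - 5*e^(t)/7))
K_X(t) = log M_X(t) = -log(1 - 5*e^(t)/7) - log(7) + log(2)
D^4[K](t) = (875*e^(3*t) + 4900*e^(2*t) + 1715*e^(t))/(625*e^(4*t) - 3500*e^(3*t) + 7350*e^(2*t) - 6860*e^(t) + 2401)

κ_4 = D^4[K](0) = 3745/8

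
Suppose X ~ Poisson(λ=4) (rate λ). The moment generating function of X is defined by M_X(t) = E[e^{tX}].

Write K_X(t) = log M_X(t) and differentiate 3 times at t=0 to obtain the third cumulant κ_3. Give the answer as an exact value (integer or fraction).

M_X(t) = e^(4*e^(t) - 4)
K_X(t) = log M_X(t) = 4*e^(t) - 4
K′(t) = 4*e^(t)
K′′(t) = 4*e^(t)
K′′′(t) = 4*e^(t)

κ_3 = K′′′(0) = 4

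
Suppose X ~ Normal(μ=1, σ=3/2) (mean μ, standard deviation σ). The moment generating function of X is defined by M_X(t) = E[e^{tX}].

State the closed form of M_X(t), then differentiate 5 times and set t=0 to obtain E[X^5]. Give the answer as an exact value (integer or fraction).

M_X(t) = e^(9*t^2/8 + t)

E[X^5] = M^(5)(0) = 1591/16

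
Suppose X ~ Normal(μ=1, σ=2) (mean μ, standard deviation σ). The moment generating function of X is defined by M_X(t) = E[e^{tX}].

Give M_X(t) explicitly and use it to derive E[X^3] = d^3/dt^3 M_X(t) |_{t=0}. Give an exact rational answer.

E[X^3] = M^(3)(0) = 13

M_X(t) = e^(2*t^2 + t)
M^(3)(t) = 64*t^3*e^(t)*e^(2*t^2) + 48*t^2*e^(t)*e^(2*t^2) + 60*t*e^(t)*e^(2*t^2) + 13*e^(t)*e^(2*t^2)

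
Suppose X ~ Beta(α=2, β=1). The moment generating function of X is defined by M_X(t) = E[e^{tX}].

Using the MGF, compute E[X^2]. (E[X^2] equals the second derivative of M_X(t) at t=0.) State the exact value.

M_X(t) = ₁F₁(2; 3; t)
M′(t) = 2*₁F₁(3; 4; t)/3
M′′(t) = ₁F₁(4; 5; t)/2

E[X^2] = M′′(0) = 1/2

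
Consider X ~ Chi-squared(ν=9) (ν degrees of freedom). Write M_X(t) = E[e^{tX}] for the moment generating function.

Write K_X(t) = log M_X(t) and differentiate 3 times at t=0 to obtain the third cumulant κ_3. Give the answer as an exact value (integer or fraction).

κ_3 = K′′′(0) = 72

M_X(t) = (1 - 2*t)^(-9/2)
K_X(t) = log M_X(t) = -9*log(1 - 2*t)/2
K′(t) = -9/(2*t - 1)
K′′(t) = 18/(4*t^2 - 4*t + 1)
K′′′(t) = -72/(8*t^3 - 12*t^2 + 6*t - 1)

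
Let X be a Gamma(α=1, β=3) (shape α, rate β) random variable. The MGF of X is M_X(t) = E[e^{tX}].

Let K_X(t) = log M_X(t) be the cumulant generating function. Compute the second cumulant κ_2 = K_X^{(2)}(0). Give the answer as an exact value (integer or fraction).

κ_2 = K^(2)(0) = 1/9

M_X(t) = 3/(3 - t)
K_X(t) = log M_X(t) = -log(3 - t) + log(3)
K^(2)(t) = 1/(t^2 - 6*t + 9)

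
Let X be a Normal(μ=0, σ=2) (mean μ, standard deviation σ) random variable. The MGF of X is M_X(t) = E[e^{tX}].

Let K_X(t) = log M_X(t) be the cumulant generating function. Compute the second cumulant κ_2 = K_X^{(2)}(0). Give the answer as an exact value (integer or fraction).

M_X(t) = e^(2*t^2)
K_X(t) = log M_X(t) = 2*t^2
K^(2)(t) = 4

κ_2 = K^(2)(0) = 4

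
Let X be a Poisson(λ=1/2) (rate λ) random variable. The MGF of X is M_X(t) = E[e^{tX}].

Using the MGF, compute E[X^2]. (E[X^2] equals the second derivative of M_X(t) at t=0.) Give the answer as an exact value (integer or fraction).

E[X^2] = M′′(0) = 3/4

M_X(t) = e^(e^(t)/2 - 1/2)
M′(t) = e^(-1/2)*e^(t)*e^(e^(t)/2)/2
M′′(t) = (e^(2*t)*e^(e^(t)/2) + 2*e^(t)*e^(e^(t)/2))*e^(-1/2)/4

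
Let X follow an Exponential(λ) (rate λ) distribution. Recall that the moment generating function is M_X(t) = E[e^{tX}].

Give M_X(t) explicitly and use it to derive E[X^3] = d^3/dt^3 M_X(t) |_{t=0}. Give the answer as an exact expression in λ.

M_X(t) = λ/(λ - t)
M′(t) = λ/(λ^2 - 2*λ*t + t^2)
M′′(t) = -2*λ/(-λ^3 + 3*λ^2*t - 3*λ*t^2 + t^3)
M′′′(t) = 6*λ/(λ^4 - 4*λ^3*t + 6*λ^2*t^2 - 4*λ*t^3 + t^4)

E[X^3] = M′′′(0) = 6/λ^3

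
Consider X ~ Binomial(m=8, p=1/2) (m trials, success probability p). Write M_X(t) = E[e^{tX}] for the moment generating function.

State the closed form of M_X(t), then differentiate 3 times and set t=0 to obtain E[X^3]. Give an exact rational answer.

E[X^3] = D^3[M](0) = 88

M_X(t) = (e^(t)/2 + 1/2)^8
D^3[M](t) = 2*e^(8*t) + 343*e^(7*t)/32 + 189*e^(6*t)/8 + 875*e^(5*t)/32 + 35*e^(4*t)/2 + 189*e^(3*t)/32 + 7*e^(2*t)/8 + e^(t)/32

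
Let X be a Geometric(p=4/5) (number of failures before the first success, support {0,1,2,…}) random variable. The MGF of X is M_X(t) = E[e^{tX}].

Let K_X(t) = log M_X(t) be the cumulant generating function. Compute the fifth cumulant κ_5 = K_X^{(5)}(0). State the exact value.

M_X(t) = 4/(5*(1 - e^(t)/5))
K_X(t) = log M_X(t) = -log(1 - e^(t)/5) - log(5) + 2*log(2)
dK/dt = -e^(t)/(e^(t) - 5)
d^2K/dt^2 = 5*e^(t)/(e^(2*t) - 10*e^(t) + 25)
d^3K/dt^3 = (-5*e^(2*t) - 25*e^(t))/(e^(3*t) - 15*e^(2*t) + 75*e^(t) - 125)
d^4K/dt^4 = (5*e^(3*t) + 100*e^(2*t) + 125*e^(t))/(e^(4*t) - 20*e^(3*t) + 150*e^(2*t) - 500*e^(t) + 625)
d^5K/dt^5 = (-5*e^(4*t) - 275*e^(3*t) - 1375*e^(2*t) - 625*e^(t))/(e^(5*t) - 25*e^(4*t) + 250*e^(3*t) - 1250*e^(2*t) + 3125*e^(t) - 3125)

κ_5 = d^5K/dt^5 |_{t=0} = 285/128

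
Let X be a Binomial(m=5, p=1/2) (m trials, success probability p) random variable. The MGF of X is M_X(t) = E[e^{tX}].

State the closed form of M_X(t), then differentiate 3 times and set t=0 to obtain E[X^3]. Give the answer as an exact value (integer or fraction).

M_X(t) = (e^(t)/2 + 1/2)^5
dM/dt = 5*e^(5*t)/32 + 5*e^(4*t)/8 + 15*e^(3*t)/16 + 5*e^(2*t)/8 + 5*e^(t)/32
d^2M/dt^2 = 25*e^(5*t)/32 + 5*e^(4*t)/2 + 45*e^(3*t)/16 + 5*e^(2*t)/4 + 5*e^(t)/32
d^3M/dt^3 = 125*e^(5*t)/32 + 10*e^(4*t) + 135*e^(3*t)/16 + 5*e^(2*t)/2 + 5*e^(t)/32

E[X^3] = d^3M/dt^3 |_{t=0} = 25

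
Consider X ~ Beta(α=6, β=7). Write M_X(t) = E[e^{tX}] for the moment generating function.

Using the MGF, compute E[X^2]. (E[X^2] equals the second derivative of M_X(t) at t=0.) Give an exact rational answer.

E[X^2] = M^(2)(0) = 3/13

M_X(t) = ₁F₁(6; 13; t)
M^(2)(t) = 3*₁F₁(8; 15; t)/13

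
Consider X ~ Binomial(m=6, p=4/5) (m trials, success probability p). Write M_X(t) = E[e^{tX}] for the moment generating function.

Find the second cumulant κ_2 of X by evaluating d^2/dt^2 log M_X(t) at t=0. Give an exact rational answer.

κ_2 = D^2[K](0) = 24/25

M_X(t) = (4*e^(t)/5 + 1/5)^6
K_X(t) = log M_X(t) = 6*log(4*e^(t)/5 + 1/5)
D^2[K](t) = 24*e^(t)/(16*e^(2*t) + 8*e^(t) + 1)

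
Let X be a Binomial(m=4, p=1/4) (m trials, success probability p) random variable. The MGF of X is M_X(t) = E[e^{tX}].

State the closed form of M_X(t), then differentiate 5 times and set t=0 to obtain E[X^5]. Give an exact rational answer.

E[X^5] = d^5M/dt^5 |_{t=0} = 361/16

M_X(t) = (e^(t)/4 + 3/4)^4
dM/dt = e^(4*t)/64 + 9*e^(3*t)/64 + 27*e^(2*t)/64 + 27*e^(t)/64
d^2M/dt^2 = e^(4*t)/16 + 27*e^(3*t)/64 + 27*e^(2*t)/32 + 27*e^(t)/64
d^3M/dt^3 = e^(4*t)/4 + 81*e^(3*t)/64 + 27*e^(2*t)/16 + 27*e^(t)/64
d^4M/dt^4 = e^(4*t) + 243*e^(3*t)/64 + 27*e^(2*t)/8 + 27*e^(t)/64
d^5M/dt^5 = 4*e^(4*t) + 729*e^(3*t)/64 + 27*e^(2*t)/4 + 27*e^(t)/64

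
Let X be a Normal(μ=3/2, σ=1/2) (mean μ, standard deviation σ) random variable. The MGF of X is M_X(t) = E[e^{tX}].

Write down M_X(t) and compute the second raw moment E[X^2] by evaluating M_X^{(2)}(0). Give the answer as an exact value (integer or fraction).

M_X(t) = e^(t^2/8 + 3*t/2)
dM/dt = t*e^(3*t/2)*e^(t^2/8)/4 + 3*e^(3*t/2)*e^(t^2/8)/2
d^2M/dt^2 = t^2*e^(3*t/2)*e^(t^2/8)/16 + 3*t*e^(3*t/2)*e^(t^2/8)/4 + 5*e^(3*t/2)*e^(t^2/8)/2

E[X^2] = d^2M/dt^2 |_{t=0} = 5/2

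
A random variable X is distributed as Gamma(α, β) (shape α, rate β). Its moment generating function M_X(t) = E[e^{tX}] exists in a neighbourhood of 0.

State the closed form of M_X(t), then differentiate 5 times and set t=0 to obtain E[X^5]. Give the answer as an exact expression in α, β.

M_X(t) = (β/(β - t))^α

E[X^5] = M^(5)(0) = α*(α^4 + 10*α^3 + 35*α^2 + 50*α + 24)/β^5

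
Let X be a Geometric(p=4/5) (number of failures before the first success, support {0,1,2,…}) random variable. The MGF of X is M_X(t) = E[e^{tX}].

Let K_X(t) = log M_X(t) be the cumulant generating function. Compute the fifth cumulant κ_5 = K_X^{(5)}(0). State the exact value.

M_X(t) = 4/(5*(1 - e^(t)/5))
K_X(t) = log M_X(t) = -log(1 - e^(t)/5) - log(5) + 2*log(2)
dK/dt = -e^(t)/(e^(t) - 5)
d^2K/dt^2 = 5*e^(t)/(e^(2*t) - 10*e^(t) + 25)
d^3K/dt^3 = (-5*e^(2*t) - 25*e^(t))/(e^(3*t) - 15*e^(2*t) + 75*e^(t) - 125)
d^4K/dt^4 = (5*e^(3*t) + 100*e^(2*t) + 125*e^(t))/(e^(4*t) - 20*e^(3*t) + 150*e^(2*t) - 500*e^(t) + 625)
d^5K/dt^5 = (-5*e^(4*t) - 275*e^(3*t) - 1375*e^(2*t) - 625*e^(t))/(e^(5*t) - 25*e^(4*t) + 250*e^(3*t) - 1250*e^(2*t) + 3125*e^(t) - 3125)

κ_5 = d^5K/dt^5 |_{t=0} = 285/128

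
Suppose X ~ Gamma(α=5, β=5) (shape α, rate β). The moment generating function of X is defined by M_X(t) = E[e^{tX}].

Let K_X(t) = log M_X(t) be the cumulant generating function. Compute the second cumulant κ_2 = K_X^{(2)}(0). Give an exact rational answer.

M_X(t) = 3125/(5 - t)^5
K_X(t) = log M_X(t) = -5*log(5 - t) + 5*log(5)
K^(2)(t) = 5/(t^2 - 10*t + 25)

κ_2 = K^(2)(0) = 1/5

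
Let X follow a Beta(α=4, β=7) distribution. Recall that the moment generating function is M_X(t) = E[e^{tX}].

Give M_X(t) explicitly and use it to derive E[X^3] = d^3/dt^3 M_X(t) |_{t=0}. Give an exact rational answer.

E[X^3] = D^3[M](0) = 10/143

M_X(t) = ₁F₁(4; 11; t)
D^3[M](t) = 10*₁F₁(7; 14; t)/143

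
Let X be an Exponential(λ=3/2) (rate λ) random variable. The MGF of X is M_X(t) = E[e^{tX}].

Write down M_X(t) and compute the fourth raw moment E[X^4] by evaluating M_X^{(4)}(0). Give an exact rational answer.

E[X^4] = M^(4)(0) = 128/27

M_X(t) = 3/(2*(3/2 - t))
M^(4)(t) = -1152/(32*t^5 - 240*t^4 + 720*t^3 - 1080*t^2 + 810*t - 243)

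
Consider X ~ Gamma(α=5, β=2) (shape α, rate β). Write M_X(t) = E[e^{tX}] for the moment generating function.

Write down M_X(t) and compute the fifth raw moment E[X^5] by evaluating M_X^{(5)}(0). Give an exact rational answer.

M_X(t) = 32/(2 - t)^5
M^(5)(t) = 483840/(t^10 - 20*t^9 + 180*t^8 - 960*t^7 + 3360*t^6 - 8064*t^5 + 13440*t^4 - 15360*t^3 + 11520*t^2 - 5120*t + 1024)

E[X^5] = M^(5)(0) = 945/2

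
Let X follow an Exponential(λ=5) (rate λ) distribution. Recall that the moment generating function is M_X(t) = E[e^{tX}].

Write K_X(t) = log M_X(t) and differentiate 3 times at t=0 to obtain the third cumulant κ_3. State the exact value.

M_X(t) = 5/(5 - t)
K_X(t) = log M_X(t) = -log(5 - t) + log(5)
D^3[K](t) = -2/(t^3 - 15*t^2 + 75*t - 125)

κ_3 = D^3[K](0) = 2/125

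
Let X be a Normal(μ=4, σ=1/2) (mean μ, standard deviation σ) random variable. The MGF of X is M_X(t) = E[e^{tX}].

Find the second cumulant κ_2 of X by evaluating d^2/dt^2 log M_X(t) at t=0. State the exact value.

κ_2 = K^(2)(0) = 1/4

M_X(t) = e^(t^2/8 + 4*t)
K_X(t) = log M_X(t) = t^2/8 + 4*t
K^(2)(t) = 1/4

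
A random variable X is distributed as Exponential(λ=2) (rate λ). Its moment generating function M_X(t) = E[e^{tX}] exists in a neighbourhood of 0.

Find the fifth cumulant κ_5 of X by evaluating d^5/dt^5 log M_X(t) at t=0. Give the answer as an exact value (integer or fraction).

κ_5 = D^5[K](0) = 3/4

M_X(t) = 2/(2 - t)
K_X(t) = log M_X(t) = -log(2 - t) + log(2)
D^5[K](t) = -24/(t^5 - 10*t^4 + 40*t^3 - 80*t^2 + 80*t - 32)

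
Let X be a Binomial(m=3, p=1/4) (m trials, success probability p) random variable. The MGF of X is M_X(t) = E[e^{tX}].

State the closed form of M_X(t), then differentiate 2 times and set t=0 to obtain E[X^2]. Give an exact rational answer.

E[X^2] = d^2M/dt^2 |_{t=0} = 9/8

M_X(t) = (e^(t)/4 + 3/4)^3
dM/dt = 3*e^(3*t)/64 + 9*e^(2*t)/32 + 27*e^(t)/64
d^2M/dt^2 = 9*e^(3*t)/64 + 9*e^(2*t)/16 + 27*e^(t)/64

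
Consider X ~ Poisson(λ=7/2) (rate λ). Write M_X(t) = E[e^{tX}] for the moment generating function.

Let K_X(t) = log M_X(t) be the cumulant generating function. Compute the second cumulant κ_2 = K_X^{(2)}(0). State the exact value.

M_X(t) = e^(7*e^(t)/2 - 7/2)
K_X(t) = log M_X(t) = 7*e^(t)/2 - 7/2
dK/dt = 7*e^(t)/2
d^2K/dt^2 = 7*e^(t)/2

κ_2 = d^2K/dt^2 |_{t=0} = 7/2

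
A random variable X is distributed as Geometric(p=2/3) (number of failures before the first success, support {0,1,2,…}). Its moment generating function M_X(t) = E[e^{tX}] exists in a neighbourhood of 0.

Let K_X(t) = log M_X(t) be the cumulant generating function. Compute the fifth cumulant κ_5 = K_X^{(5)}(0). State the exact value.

M_X(t) = 2/(3*(1 - e^(t)/3))
K_X(t) = log M_X(t) = -log(1 - e^(t)/3) - log(3) + log(2)
K′(t) = -e^(t)/(e^(t) - 3)
K′′(t) = 3*e^(t)/(e^(2*t) - 6*e^(t) + 9)
K′′′(t) = (-3*e^(2*t) - 9*e^(t))/(e^(3*t) - 9*e^(2*t) + 27*e^(t) - 27)
K′′′′(t) = (3*e^(3*t) + 36*e^(2*t) + 27*e^(t))/(e^(4*t) - 12*e^(3*t) + 54*e^(2*t) - 108*e^(t) + 81)
K′′′′′(t) = (-3*e^(4*t) - 99*e^(3*t) - 297*e^(2*t) - 81*e^(t))/(e^(5*t) - 15*e^(4*t) + 90*e^(3*t) - 270*e^(2*t) + 405*e^(t) - 243)

κ_5 = K′′′′′(0) = 15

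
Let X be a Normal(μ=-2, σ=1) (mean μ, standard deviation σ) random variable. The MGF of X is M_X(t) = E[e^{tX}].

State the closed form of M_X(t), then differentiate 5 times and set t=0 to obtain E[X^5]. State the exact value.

E[X^5] = M′′′′′(0) = -142

M_X(t) = e^(t^2/2 - 2*t)
M′(t) = t*e^(-2*t)*e^(t^2/2) - 2*e^(-2*t)*e^(t^2/2)
M′′(t) = (t^2*e^(t^2/2) - 4*t*e^(t^2/2) + 5*e^(t^2/2))*e^(-2*t)
M′′′(t) = (t^3*e^(t^2/2) - 6*t^2*e^(t^2/2) + 15*t*e^(t^2/2) - 14*e^(t^2/2))*e^(-2*t)
M′′′′(t) = (t^4*e^(t^2/2) - 8*t^3*e^(t^2/2) + 30*t^2*e^(t^2/2) - 56*t*e^(t^2/2) + 43*e^(t^2/2))*e^(-2*t)
M′′′′′(t) = (t^5*e^(t^2/2) - 10*t^4*e^(t^2/2) + 50*t^3*e^(t^2/2) - 140*t^2*e^(t^2/2) + 215*t*e^(t^2/2) - 142*e^(t^2/2))*e^(-2*t)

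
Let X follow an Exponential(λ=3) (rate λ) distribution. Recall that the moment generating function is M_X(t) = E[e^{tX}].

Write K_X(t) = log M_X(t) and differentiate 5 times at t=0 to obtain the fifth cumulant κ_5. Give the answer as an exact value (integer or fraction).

κ_5 = K′′′′′(0) = 8/81

M_X(t) = 3/(3 - t)
K_X(t) = log M_X(t) = -log(3 - t) + log(3)
K′(t) = -1/(t - 3)
K′′(t) = 1/(t^2 - 6*t + 9)
K′′′(t) = -2/(t^3 - 9*t^2 + 27*t - 27)
K′′′′(t) = 6/(t^4 - 12*t^3 + 54*t^2 - 108*t + 81)
K′′′′′(t) = -24/(t^5 - 15*t^4 + 90*t^3 - 270*t^2 + 405*t - 243)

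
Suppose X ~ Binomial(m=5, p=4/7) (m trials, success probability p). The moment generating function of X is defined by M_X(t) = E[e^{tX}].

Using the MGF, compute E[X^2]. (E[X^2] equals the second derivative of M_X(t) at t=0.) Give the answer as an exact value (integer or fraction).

M_X(t) = (4*e^(t)/7 + 3/7)^5
dM/dt = 5120*e^(5*t)/16807 + 15360*e^(4*t)/16807 + 17280*e^(3*t)/16807 + 8640*e^(2*t)/16807 + 1620*e^(t)/16807
d^2M/dt^2 = 25600*e^(5*t)/16807 + 61440*e^(4*t)/16807 + 51840*e^(3*t)/16807 + 17280*e^(2*t)/16807 + 1620*e^(t)/16807

E[X^2] = d^2M/dt^2 |_{t=0} = 460/49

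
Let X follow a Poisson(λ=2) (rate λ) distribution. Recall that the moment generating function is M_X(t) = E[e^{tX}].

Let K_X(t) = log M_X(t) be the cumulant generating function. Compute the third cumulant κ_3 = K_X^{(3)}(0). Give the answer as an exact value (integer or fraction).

κ_3 = K′′′(0) = 2

M_X(t) = e^(2*e^(t) - 2)
K_X(t) = log M_X(t) = 2*e^(t) - 2
K′(t) = 2*e^(t)
K′′(t) = 2*e^(t)
K′′′(t) = 2*e^(t)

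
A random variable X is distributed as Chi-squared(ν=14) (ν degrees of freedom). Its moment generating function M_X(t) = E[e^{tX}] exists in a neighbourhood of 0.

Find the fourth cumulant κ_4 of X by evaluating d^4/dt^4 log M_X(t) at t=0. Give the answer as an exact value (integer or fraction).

M_X(t) = (1 - 2*t)^(-7)
K_X(t) = log M_X(t) = -7*log(1 - 2*t)
K^(4)(t) = 672/(16*t^4 - 32*t^3 + 24*t^2 - 8*t + 1)

κ_4 = K^(4)(0) = 672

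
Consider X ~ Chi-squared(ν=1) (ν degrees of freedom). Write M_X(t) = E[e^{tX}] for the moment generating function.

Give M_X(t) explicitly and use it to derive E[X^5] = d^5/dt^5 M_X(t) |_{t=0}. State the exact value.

E[X^5] = D^5[M](0) = 945

M_X(t) = 1/√(1 - 2*t)
D^5[M](t) = -945/(32*t^5*√(1 - 2*t) - 80*t^4*√(1 - 2*t) + 80*t^3*√(1 - 2*t) - 40*t^2*√(1 - 2*t) + 10*t*√(1 - 2*t) - √(1 - 2*t))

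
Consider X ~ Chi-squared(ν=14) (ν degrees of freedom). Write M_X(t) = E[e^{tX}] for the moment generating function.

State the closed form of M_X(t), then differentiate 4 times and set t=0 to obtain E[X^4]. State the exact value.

E[X^4] = M^(4)(0) = 80640

M_X(t) = (1 - 2*t)^(-7)
M^(4)(t) = -80640/(2048*t^11 - 11264*t^10 + 28160*t^9 - 42240*t^8 + 42240*t^7 - 29568*t^6 + 14784*t^5 - 5280*t^4 + 1320*t^3 - 220*t^2 + 22*t - 1)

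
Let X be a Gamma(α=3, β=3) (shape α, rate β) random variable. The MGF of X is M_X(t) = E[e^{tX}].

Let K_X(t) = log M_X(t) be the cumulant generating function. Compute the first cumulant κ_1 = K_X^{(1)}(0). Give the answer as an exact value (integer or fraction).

M_X(t) = 27/(3 - t)^3
K_X(t) = log M_X(t) = -3*log(3 - t) + 3*log(3)
K^(1)(t) = -3/(t - 3)

κ_1 = K^(1)(0) = 1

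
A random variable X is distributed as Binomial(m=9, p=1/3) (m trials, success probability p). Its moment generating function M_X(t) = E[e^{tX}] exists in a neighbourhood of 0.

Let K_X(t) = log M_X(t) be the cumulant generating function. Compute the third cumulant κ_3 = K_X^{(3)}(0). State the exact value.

κ_3 = K^(3)(0) = 2/3

M_X(t) = (e^(t)/3 + 2/3)^9
K_X(t) = log M_X(t) = 9*log(e^(t)/3 + 2/3)
K^(3)(t) = (-18*e^(2*t) + 36*e^(t))/(e^(3*t) + 6*e^(2*t) + 12*e^(t) + 8)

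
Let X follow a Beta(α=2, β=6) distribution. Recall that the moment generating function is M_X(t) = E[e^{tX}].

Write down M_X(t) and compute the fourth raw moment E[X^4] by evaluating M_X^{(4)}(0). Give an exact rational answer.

M_X(t) = ₁F₁(2; 8; t)
M^(4)(t) = ₁F₁(6; 12; t)/66

E[X^4] = M^(4)(0) = 1/66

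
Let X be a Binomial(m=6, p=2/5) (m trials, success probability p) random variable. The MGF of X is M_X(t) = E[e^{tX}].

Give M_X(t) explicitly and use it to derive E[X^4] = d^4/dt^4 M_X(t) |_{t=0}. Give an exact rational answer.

M_X(t) = (2*e^(t)/5 + 3/5)^6
M^(4)(t) = 82944*e^(6*t)/15625 + 576*e^(5*t)/25 + 110592*e^(4*t)/3125 + 69984*e^(3*t)/3125 + 15552*e^(2*t)/3125 + 2916*e^(t)/15625

E[X^4] = M^(4)(0) = 11412/125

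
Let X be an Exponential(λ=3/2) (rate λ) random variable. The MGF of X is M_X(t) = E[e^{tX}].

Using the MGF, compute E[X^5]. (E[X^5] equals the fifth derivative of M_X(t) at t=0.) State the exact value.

E[X^5] = M′′′′′(0) = 1280/81

M_X(t) = 3/(2*(3/2 - t))
M′(t) = 6/(4*t^2 - 12*t + 9)
M′′(t) = -24/(8*t^3 - 36*t^2 + 54*t - 27)
M′′′(t) = 144/(16*t^4 - 96*t^3 + 216*t^2 - 216*t + 81)
M′′′′(t) = -1152/(32*t^5 - 240*t^4 + 720*t^3 - 1080*t^2 + 810*t - 243)
M′′′′′(t) = 11520/(64*t^6 - 576*t^5 + 2160*t^4 - 4320*t^3 + 4860*t^2 - 2916*t + 729)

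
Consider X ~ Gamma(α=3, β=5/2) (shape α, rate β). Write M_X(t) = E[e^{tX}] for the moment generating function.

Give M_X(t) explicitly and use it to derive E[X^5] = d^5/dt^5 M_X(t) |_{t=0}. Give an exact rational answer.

M_X(t) = 125/(8*(5/2 - t)^3)
D^5[M](t) = 10080000/(256*t^8 - 5120*t^7 + 44800*t^6 - 224000*t^5 + 700000*t^4 - 1400000*t^3 + 1750000*t^2 - 1250000*t + 390625)

E[X^5] = D^5[M](0) = 16128/625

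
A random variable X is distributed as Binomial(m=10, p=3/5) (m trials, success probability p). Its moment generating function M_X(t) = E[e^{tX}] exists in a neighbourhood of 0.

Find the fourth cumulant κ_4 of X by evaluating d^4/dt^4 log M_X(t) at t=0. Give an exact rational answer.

M_X(t) = (3*e^(t)/5 + 2/5)^10
K_X(t) = log M_X(t) = 10*log(3*e^(t)/5 + 2/5)
K′(t) = 30*e^(t)/(3*e^(t) + 2)
K′′(t) = 60*e^(t)/(9*e^(2*t) + 12*e^(t) + 4)
K′′′(t) = (-180*e^(2*t) + 120*e^(t))/(27*e^(3*t) + 54*e^(2*t) + 36*e^(t) + 8)
K′′′′(t) = (540*e^(3*t) - 1440*e^(2*t) + 240*e^(t))/(81*e^(4*t) + 216*e^(3*t) + 216*e^(2*t) + 96*e^(t) + 16)

κ_4 = K′′′′(0) = -132/125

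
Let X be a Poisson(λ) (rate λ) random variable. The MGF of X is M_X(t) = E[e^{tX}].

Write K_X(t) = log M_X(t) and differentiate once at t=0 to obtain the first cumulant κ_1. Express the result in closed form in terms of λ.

M_X(t) = e^(λ*(e^(t) - 1))
K_X(t) = log M_X(t) = λ*(e^(t) - 1)
K′(t) = λ*e^(t)

κ_1 = K′(0) = λ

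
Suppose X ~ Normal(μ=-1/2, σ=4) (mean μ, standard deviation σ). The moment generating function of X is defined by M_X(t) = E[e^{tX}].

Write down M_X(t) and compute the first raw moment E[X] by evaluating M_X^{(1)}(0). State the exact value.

E[X] = M^(1)(0) = -1/2

M_X(t) = e^(8*t^2 - t/2)
M^(1)(t) = 16*t*e^(-t/2)*e^(8*t^2) - e^(-t/2)*e^(8*t^2)/2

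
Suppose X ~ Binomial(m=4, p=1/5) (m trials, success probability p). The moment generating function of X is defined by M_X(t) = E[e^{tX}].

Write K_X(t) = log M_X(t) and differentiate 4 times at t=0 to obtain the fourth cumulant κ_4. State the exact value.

M_X(t) = (e^(t)/5 + 4/5)^4
K_X(t) = log M_X(t) = 4*log(e^(t)/5 + 4/5)
K′(t) = 4*e^(t)/(e^(t) + 4)
K′′(t) = 16*e^(t)/(e^(2*t) + 8*e^(t) + 16)
K′′′(t) = (-16*e^(2*t) + 64*e^(t))/(e^(3*t) + 12*e^(2*t) + 48*e^(t) + 64)
K′′′′(t) = (16*e^(3*t) - 256*e^(2*t) + 256*e^(t))/(e^(4*t) + 16*e^(3*t) + 96*e^(2*t) + 256*e^(t) + 256)

κ_4 = K′′′′(0) = 16/625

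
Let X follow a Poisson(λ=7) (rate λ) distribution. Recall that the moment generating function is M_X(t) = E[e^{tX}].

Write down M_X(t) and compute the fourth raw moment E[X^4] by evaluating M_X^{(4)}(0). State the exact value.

E[X^4] = M^(4)(0) = 4809

M_X(t) = e^(7*e^(t) - 7)
M^(4)(t) = (2401*e^(4*t)*e^(7*e^(t)) + 2058*e^(3*t)*e^(7*e^(t)) + 343*e^(2*t)*e^(7*e^(t)) + 7*e^(t)*e^(7*e^(t)))*e^(-7)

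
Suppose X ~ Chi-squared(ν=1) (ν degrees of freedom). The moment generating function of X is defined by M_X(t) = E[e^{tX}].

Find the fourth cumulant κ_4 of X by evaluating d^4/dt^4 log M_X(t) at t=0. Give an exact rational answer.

κ_4 = d^4K/dt^4 |_{t=0} = 48

M_X(t) = 1/√(1 - 2*t)
K_X(t) = log M_X(t) = -log(1 - 2*t)/2
dK/dt = -1/(2*t - 1)
d^2K/dt^2 = 2/(4*t^2 - 4*t + 1)
d^3K/dt^3 = -8/(8*t^3 - 12*t^2 + 6*t - 1)
d^4K/dt^4 = 48/(16*t^4 - 32*t^3 + 24*t^2 - 8*t + 1)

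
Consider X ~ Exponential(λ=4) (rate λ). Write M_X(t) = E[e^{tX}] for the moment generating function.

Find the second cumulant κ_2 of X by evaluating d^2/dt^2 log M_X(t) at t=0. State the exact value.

M_X(t) = 4/(4 - t)
K_X(t) = log M_X(t) = -log(4 - t) + 2*log(2)
D^2[K](t) = 1/(t^2 - 8*t + 16)

κ_2 = D^2[K](0) = 1/16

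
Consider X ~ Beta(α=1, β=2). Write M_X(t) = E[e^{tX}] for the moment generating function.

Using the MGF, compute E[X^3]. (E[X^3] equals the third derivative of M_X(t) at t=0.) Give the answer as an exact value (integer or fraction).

M_X(t) = ₁F₁(1; 3; t)
M^(3)(t) = ₁F₁(4; 6; t)/10

E[X^3] = M^(3)(0) = 1/10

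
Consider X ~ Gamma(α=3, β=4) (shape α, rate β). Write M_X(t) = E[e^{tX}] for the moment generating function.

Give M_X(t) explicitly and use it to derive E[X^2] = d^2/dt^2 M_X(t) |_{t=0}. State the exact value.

M_X(t) = 64/(4 - t)^3
M′(t) = 192/(t^4 - 16*t^3 + 96*t^2 - 256*t + 256)
M′′(t) = -768/(t^5 - 20*t^4 + 160*t^3 - 640*t^2 + 1280*t - 1024)

E[X^2] = M′′(0) = 3/4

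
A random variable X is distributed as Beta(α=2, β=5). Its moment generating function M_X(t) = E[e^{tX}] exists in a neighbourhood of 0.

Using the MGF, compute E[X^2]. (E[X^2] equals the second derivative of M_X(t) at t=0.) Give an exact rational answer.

M_X(t) = ₁F₁(2; 7; t)
D^2[M](t) = 3*₁F₁(4; 9; t)/28

E[X^2] = D^2[M](0) = 3/28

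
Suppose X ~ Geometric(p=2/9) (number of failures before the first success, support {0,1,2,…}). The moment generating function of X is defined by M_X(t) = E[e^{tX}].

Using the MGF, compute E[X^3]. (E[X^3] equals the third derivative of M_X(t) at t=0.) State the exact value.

M_X(t) = 2/(9*(1 - 7*e^(t)/9))
M^(3)(t) = (686*e^(3*t) + 3528*e^(2*t) + 1134*e^(t))/(2401*e^(4*t) - 12348*e^(3*t) + 23814*e^(2*t) - 20412*e^(t) + 6561)

E[X^3] = M^(3)(0) = 1337/4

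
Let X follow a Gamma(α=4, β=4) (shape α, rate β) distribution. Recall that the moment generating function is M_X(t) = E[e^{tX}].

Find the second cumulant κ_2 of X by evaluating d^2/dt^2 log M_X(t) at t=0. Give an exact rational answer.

M_X(t) = 256/(4 - t)^4
K_X(t) = log M_X(t) = -4*log(4 - t) + 8*log(2)
K′(t) = -4/(t - 4)
K′′(t) = 4/(t^2 - 8*t + 16)

κ_2 = K′′(0) = 1/4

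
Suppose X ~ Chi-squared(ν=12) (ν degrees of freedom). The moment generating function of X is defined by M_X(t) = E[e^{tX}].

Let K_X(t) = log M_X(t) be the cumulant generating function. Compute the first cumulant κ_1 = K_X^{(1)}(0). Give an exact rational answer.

M_X(t) = (1 - 2*t)^(-6)
K_X(t) = log M_X(t) = -6*log(1 - 2*t)
dK/dt = -12/(2*t - 1)

κ_1 = dK/dt |_{t=0} = 12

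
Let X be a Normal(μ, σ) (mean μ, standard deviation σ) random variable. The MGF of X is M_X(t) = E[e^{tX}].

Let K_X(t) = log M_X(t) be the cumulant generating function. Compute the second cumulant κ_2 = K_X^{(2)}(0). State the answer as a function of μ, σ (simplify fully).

M_X(t) = e^(μ*t + σ^2*t^2/2)
K_X(t) = log M_X(t) = μ*t + σ^2*t^2/2
dK/dt = μ + σ^2*t
d^2K/dt^2 = σ^2

κ_2 = d^2K/dt^2 |_{t=0} = σ^2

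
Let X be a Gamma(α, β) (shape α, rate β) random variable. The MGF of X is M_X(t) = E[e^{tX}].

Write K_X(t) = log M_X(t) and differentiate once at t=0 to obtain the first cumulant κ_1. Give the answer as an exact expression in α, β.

M_X(t) = (β/(β - t))^α
K_X(t) = log M_X(t) = α*(log(β) - log(β - t))
K^(1)(t) = -α/(-β + t)

κ_1 = K^(1)(0) = α/β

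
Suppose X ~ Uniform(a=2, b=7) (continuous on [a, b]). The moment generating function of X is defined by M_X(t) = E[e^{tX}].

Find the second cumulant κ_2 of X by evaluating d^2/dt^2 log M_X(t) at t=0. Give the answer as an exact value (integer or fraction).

M_X(t) = (e^(7*t) - e^(2*t))/(5*t)
K_X(t) = log M_X(t) = -log(t) + log(e^(7*t) - e^(2*t)) - log(5)
dK/dt = (7*t*e^(5*t) - 2*t - e^(5*t) + 1)/(t*e^(5*t) - t)
d^2K/dt^2 = (-25*t^2*e^(5*t) + e^(10*t) - 2*e^(5*t) + 1)/(t^2*e^(10*t) - 2*t^2*e^(5*t) + t^2)

κ_2 = d^2K/dt^2 |_{t=0} = 25/12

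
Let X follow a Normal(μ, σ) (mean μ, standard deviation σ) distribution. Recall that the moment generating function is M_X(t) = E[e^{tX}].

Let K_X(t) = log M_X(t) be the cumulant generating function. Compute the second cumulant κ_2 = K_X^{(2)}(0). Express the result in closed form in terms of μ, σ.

M_X(t) = e^(μ*t + σ^2*t^2/2)
K_X(t) = log M_X(t) = μ*t + σ^2*t^2/2
D^2[K](t) = σ^2

κ_2 = D^2[K](0) = σ^2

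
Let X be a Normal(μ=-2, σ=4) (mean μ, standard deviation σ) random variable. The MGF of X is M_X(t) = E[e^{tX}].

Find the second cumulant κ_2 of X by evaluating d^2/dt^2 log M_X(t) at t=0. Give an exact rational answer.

M_X(t) = e^(8*t^2 - 2*t)
K_X(t) = log M_X(t) = 8*t^2 - 2*t
dK/dt = 16*t - 2
d^2K/dt^2 = 16

κ_2 = d^2K/dt^2 |_{t=0} = 16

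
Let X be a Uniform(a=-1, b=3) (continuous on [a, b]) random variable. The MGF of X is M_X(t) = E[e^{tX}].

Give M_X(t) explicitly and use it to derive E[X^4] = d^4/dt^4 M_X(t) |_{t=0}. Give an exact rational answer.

M_X(t) = (e^(3*t) - e^(-t))/(4*t)
M^(4)(t) = (81*t^4*e^(4*t) - t^4 - 108*t^3*e^(4*t) - 4*t^3 + 108*t^2*e^(4*t) - 12*t^2 - 72*t*e^(4*t) - 24*t + 24*e^(4*t) - 24)*e^(-t)/(4*t^5)

E[X^4] = M^(4)(0) = 61/5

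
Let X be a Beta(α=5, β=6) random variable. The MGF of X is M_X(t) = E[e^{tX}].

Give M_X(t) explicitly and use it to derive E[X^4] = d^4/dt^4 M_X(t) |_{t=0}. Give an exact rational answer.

E[X^4] = M′′′′(0) = 10/143

M_X(t) = ₁F₁(5; 11; t)
M′(t) = 5*₁F₁(6; 12; t)/11
M′′(t) = 5*₁F₁(7; 13; t)/22
M′′′(t) = 35*₁F₁(8; 14; t)/286
M′′′′(t) = 10*₁F₁(9; 15; t)/143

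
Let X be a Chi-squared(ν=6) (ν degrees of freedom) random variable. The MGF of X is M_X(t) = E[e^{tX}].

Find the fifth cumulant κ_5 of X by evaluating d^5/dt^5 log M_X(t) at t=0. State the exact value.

κ_5 = D^5[K](0) = 2304

M_X(t) = (1 - 2*t)^(-3)
K_X(t) = log M_X(t) = -3*log(1 - 2*t)
D^5[K](t) = -2304/(32*t^5 - 80*t^4 + 80*t^3 - 40*t^2 + 10*t - 1)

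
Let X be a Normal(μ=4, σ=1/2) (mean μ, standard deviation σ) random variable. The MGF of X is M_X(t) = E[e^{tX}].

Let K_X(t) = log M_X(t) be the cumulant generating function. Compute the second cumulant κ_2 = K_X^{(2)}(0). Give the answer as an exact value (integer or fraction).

κ_2 = K^(2)(0) = 1/4

M_X(t) = e^(t^2/8 + 4*t)
K_X(t) = log M_X(t) = t^2/8 + 4*t
K^(2)(t) = 1/4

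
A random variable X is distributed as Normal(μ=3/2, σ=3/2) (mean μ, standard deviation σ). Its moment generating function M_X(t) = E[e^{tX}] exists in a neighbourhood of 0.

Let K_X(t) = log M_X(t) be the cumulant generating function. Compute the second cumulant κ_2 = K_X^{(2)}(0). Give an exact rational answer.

M_X(t) = e^(9*t^2/8 + 3*t/2)
K_X(t) = log M_X(t) = 9*t^2/8 + 3*t/2
K^(2)(t) = 9/4

κ_2 = K^(2)(0) = 9/4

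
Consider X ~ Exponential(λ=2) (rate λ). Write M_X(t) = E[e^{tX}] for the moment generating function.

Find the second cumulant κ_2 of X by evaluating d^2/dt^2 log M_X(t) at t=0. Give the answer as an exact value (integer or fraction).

κ_2 = d^2K/dt^2 |_{t=0} = 1/4

M_X(t) = 2/(2 - t)
K_X(t) = log M_X(t) = -log(2 - t) + log(2)
dK/dt = -1/(t - 2)
d^2K/dt^2 = 1/(t^2 - 4*t + 4)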